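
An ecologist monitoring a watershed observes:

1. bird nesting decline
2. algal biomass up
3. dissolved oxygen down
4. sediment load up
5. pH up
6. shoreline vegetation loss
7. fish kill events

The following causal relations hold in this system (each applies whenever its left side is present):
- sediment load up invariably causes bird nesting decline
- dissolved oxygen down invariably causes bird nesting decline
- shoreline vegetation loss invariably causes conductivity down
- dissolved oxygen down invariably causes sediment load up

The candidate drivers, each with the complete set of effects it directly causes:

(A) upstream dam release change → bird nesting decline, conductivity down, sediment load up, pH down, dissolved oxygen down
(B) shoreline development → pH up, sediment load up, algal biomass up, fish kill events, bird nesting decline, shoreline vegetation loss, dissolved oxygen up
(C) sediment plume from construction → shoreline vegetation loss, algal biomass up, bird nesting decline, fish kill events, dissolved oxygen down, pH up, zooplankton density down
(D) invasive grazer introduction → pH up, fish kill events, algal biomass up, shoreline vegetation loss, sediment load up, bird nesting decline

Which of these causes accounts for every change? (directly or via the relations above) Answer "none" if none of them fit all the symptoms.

Per-candidate check:
(A) upstream dam release change — bird nesting decline ✓; algal biomass up ✗; dissolved oxygen down ✓; sediment load up ✓; pH up ✗; shoreline vegetation loss ✗; fish kill events ✗
(B) shoreline development — fails on dissolved oxygen down (predicts dissolved oxygen up, not dissolved oxygen down)
(C) sediment plume from construction — bird nesting decline ✓; algal biomass up ✓; dissolved oxygen down ✓; sediment load up ✓ (via dissolved oxygen down → sediment load up); pH up ✓; shoreline vegetation loss ✓; fish kill events ✓
(D) invasive grazer introduction — does not account for dissolved oxygen down
Only (C) is consistent with every observation.

C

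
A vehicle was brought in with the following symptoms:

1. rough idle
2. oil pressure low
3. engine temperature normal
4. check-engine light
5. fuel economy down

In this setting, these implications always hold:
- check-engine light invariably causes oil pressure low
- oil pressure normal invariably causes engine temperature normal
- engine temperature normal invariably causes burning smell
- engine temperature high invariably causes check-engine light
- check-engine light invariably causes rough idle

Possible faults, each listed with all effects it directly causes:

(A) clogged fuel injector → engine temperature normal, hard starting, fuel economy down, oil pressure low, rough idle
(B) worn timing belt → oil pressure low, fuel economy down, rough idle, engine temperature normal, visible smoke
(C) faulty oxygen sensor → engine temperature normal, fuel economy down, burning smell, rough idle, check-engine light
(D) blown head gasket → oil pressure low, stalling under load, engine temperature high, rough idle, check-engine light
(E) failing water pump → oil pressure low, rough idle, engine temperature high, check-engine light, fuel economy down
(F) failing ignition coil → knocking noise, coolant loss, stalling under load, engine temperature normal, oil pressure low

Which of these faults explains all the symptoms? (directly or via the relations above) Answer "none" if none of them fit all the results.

Testing each hypothesis:
(A) clogged fuel injector — rough idle match; oil pressure low match; engine temperature normal match; check-engine light miss; fuel economy down match
(B) worn timing belt — rough idle match; oil pressure low match; engine temperature normal match; check-engine light miss; fuel economy down match
(C) faulty oxygen sensor — rough idle match; oil pressure low match (through check-engine light → oil pressure low); engine temperature normal match; check-engine light match; fuel economy down match
(D) blown head gasket — rough idle match; oil pressure low match; engine temperature normal miss; check-engine light match; fuel economy down miss
(E) failing water pump — fails on engine temperature normal (predicts engine temperature high, not engine temperature normal)
(F) failing ignition coil — does not account for rough idle, check-engine light, fuel economy down
(C) is the only candidate with no mismatches.

C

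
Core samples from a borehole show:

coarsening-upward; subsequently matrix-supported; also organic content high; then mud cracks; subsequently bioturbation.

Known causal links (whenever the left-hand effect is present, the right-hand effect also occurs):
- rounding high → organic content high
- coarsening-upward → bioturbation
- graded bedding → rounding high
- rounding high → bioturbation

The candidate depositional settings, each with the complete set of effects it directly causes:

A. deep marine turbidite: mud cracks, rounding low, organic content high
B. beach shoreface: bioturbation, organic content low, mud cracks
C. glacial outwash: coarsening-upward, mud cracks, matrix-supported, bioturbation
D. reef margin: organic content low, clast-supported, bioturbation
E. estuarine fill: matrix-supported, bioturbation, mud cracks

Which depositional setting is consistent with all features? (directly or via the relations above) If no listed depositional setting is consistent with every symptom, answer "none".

none

Testing each hypothesis:
(A) deep marine turbidite — does not account for coarsening-upward, matrix-supported, bioturbation
(B) beach shoreface — fails on coarsening-upward, matrix-supported, organic content high (predicts organic content low, not organic content high)
(C) glacial outwash — does not account for organic content high
(D) reef margin — fails on coarsening-upward, matrix-supported, organic content high, mud cracks (predicts clast-supported, not matrix-supported; predicts organic content low, not organic content high)
(E) estuarine fill — coarsening-upward ✗; matrix-supported ✓; organic content high ✗; mud cracks ✓; bioturbation ✓
No candidate is consistent with all observations.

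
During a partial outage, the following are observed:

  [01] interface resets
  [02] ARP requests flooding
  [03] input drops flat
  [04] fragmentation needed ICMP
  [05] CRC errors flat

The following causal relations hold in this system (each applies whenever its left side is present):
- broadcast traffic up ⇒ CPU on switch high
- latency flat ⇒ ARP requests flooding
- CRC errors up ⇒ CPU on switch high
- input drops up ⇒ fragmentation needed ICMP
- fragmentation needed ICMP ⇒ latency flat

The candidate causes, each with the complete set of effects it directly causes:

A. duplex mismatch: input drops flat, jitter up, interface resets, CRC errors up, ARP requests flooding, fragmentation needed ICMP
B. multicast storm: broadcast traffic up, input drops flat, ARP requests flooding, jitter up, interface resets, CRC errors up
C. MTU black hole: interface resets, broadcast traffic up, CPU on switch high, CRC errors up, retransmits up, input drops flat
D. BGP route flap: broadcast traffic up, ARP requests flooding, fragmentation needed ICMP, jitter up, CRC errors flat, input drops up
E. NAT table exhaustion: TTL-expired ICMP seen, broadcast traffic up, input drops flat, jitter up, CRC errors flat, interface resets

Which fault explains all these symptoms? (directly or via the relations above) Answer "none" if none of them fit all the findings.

Testing each hypothesis:
(A) duplex mismatch — fails on CRC errors flat (predicts CRC errors up, not CRC errors flat)
(B) multicast storm — interface resets yes; ARP requests flooding yes; input drops flat yes; fragmentation needed ICMP NO; CRC errors flat NO
(C) MTU black hole — interface resets yes; ARP requests flooding NO; input drops flat yes; fragmentation needed ICMP NO; CRC errors flat NO
(D) BGP route flap — interface resets NO; ARP requests flooding yes; input drops flat NO; fragmentation needed ICMP yes; CRC errors flat yes
(E) NAT table exhaustion — interface resets yes; ARP requests flooding NO; input drops flat yes; fragmentation needed ICMP NO; CRC errors flat yes
No candidate is consistent with all observations.

none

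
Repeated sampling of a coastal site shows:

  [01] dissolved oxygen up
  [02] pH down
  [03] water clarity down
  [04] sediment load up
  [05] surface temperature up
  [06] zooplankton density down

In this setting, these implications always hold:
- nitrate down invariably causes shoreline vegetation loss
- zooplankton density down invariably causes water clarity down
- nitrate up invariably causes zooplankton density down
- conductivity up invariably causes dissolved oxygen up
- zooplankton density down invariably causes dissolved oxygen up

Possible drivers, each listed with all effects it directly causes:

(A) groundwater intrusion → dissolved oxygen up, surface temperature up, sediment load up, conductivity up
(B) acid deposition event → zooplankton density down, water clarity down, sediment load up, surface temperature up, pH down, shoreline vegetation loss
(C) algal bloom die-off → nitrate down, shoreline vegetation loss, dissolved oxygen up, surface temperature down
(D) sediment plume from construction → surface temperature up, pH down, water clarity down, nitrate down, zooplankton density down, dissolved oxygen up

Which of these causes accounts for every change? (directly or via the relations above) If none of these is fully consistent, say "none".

B

For each candidate, compare predicted effects to what was observed:
(A) groundwater intrusion — dissolved oxygen up ✓; pH down ✗; water clarity down ✗; sediment load up ✓; surface temperature up ✓; zooplankton density down ✗
(B) acid deposition event — dissolved oxygen up ✓ (via zooplankton density down → dissolved oxygen up); pH down ✓; water clarity down ✓; sediment load up ✓; surface temperature up ✓; zooplankton density down ✓
(C) algal bloom die-off — fails on pH down, water clarity down, sediment load up, surface temperature up, zooplankton density down (predicts surface temperature down, not surface temperature up)
(D) sediment plume from construction — does not account for sediment load up
(B) alone accounts for all the evidence.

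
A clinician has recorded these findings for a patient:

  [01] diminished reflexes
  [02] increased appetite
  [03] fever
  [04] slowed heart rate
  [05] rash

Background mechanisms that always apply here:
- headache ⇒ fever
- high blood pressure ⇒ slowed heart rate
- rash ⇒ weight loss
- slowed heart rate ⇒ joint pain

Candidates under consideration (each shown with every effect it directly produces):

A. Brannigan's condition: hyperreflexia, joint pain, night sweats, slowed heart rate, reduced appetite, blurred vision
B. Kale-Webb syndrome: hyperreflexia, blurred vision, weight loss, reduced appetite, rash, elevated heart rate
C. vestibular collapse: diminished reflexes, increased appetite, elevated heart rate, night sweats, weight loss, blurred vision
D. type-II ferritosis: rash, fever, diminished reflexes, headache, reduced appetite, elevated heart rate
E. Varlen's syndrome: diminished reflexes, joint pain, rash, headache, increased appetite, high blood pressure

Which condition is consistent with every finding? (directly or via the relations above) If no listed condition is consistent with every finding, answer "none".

Checking each candidate against the observations:
(A) Brannigan's condition — fails on diminished reflexes, increased appetite, fever, rash (predicts hyperreflexia, not diminished reflexes; predicts reduced appetite, not increased appetite)
(B) Kale-Webb syndrome — diminished reflexes miss; increased appetite miss; fever miss; slowed heart rate miss; rash match
(C) vestibular collapse — diminished reflexes match; increased appetite match; fever miss; slowed heart rate miss; rash miss
(D) type-II ferritosis — diminished reflexes match; increased appetite miss; fever match; slowed heart rate miss; rash match
(E) Varlen's syndrome — diminished reflexes match; increased appetite match; fever match (through headache → fever); slowed heart rate match (through high blood pressure → slowed heart rate); rash match
(E) alone accounts for all the evidence.

E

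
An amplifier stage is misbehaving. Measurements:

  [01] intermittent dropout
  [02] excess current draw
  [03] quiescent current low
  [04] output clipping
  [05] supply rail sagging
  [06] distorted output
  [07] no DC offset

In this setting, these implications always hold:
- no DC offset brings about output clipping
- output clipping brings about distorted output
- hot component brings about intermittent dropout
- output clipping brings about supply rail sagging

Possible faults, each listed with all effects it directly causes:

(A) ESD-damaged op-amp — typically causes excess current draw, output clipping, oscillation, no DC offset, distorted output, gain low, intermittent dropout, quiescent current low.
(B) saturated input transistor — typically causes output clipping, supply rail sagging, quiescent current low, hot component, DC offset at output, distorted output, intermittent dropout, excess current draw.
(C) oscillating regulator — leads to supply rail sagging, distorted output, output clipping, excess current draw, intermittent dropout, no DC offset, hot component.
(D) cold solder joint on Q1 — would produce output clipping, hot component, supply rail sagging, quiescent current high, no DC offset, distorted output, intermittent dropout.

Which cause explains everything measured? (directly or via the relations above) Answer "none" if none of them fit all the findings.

A

For each candidate, compare predicted effects to what was observed:
(A) ESD-damaged op-amp — intermittent dropout yes; excess current draw yes; quiescent current low yes; output clipping yes; supply rail sagging yes (via output clipping → supply rail sagging); distorted output yes; no DC offset yes
(B) saturated input transistor — intermittent dropout yes; excess current draw yes; quiescent current low yes; output clipping yes; supply rail sagging yes; distorted output yes; no DC offset NO
(C) oscillating regulator — intermittent dropout yes; excess current draw yes; quiescent current low NO; output clipping yes; supply rail sagging yes; distorted output yes; no DC offset yes
(D) cold solder joint on Q1 — fails on excess current draw, quiescent current low (predicts quiescent current high, not quiescent current low)
(A) is the only candidate with no mismatches.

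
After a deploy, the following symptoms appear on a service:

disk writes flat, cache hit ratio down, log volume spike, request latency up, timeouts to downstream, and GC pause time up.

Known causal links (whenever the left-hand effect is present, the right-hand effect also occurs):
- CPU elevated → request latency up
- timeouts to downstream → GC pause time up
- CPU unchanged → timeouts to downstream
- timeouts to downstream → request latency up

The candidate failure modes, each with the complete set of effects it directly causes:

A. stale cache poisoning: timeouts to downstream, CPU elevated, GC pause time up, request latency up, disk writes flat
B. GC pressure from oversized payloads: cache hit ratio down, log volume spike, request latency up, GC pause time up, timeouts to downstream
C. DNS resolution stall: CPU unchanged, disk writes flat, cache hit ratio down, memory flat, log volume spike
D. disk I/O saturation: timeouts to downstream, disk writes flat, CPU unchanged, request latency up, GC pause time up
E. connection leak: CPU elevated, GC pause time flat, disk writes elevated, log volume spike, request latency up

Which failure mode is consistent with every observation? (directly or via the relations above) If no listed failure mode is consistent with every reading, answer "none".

Checking each candidate against the observations:
(A) stale cache poisoning — disk writes flat ✓; cache hit ratio down ✗; log volume spike ✗; request latency up ✓; timeouts to downstream ✓; GC pause time up ✓
(B) GC pressure from oversized payloads — does not account for disk writes flat
(C) DNS resolution stall — disk writes flat ✓; cache hit ratio down ✓; log volume spike ✓; request latency up ✓ (through CPU unchanged → timeouts to downstream → request latency up); timeouts to downstream ✓ (through CPU unchanged → timeouts to downstream); GC pause time up ✓ (through CPU unchanged → timeouts to downstream → GC pause time up)
(D) disk I/O saturation — does not account for cache hit ratio down, log volume spike
(E) connection leak — fails on disk writes flat, cache hit ratio down, timeouts to downstream, GC pause time up (predicts disk writes elevated, not disk writes flat; predicts GC pause time flat, not GC pause time up)
(C) alone accounts for all the evidence.

C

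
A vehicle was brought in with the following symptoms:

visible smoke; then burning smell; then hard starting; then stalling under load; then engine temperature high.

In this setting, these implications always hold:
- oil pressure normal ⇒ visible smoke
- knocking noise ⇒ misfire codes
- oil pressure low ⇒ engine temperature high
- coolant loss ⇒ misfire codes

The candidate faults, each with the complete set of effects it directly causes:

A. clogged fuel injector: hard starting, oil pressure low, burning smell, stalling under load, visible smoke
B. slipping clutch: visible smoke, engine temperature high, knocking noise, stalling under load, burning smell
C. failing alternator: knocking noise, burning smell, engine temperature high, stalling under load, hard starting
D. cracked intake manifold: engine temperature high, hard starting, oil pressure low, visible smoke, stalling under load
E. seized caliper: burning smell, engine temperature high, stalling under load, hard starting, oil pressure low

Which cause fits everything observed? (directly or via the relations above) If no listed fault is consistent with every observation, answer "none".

A

Checking each candidate against the observations:
(A) clogged fuel injector — visible smoke yes; burning smell yes; hard starting yes; stalling under load yes; engine temperature high yes (by oil pressure low → engine temperature high)
(B) slipping clutch — visible smoke yes; burning smell yes; hard starting NO; stalling under load yes; engine temperature high yes
(C) failing alternator — does not account for visible smoke
(D) cracked intake manifold — does not account for burning smell
(E) seized caliper — does not account for visible smoke
(A) alone accounts for all the evidence.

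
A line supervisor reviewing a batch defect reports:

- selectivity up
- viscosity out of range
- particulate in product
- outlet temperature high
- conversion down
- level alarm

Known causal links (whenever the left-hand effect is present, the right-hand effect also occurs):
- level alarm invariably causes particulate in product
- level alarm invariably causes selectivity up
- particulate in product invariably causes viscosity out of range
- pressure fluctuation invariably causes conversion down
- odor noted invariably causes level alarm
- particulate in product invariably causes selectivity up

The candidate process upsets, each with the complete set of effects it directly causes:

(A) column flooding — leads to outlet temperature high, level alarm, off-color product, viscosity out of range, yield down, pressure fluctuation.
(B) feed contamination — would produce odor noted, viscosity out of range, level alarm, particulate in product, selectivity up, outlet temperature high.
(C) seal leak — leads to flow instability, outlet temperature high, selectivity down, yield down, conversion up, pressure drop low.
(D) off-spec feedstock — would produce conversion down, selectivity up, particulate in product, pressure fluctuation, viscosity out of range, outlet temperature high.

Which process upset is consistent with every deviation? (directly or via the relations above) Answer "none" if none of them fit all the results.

Per-candidate check:
(A) column flooding — accounts for every observation (selectivity up via level alarm → selectivity up)
(B) feed contamination — selectivity up yes; viscosity out of range yes; particulate in product yes; outlet temperature high yes; conversion down NO; level alarm yes
(C) seal leak — selectivity up NO; viscosity out of range NO; particulate in product NO; outlet temperature high yes; conversion down NO; level alarm NO
(D) off-spec feedstock — does not account for level alarm
Only (A) is consistent with every observation.

A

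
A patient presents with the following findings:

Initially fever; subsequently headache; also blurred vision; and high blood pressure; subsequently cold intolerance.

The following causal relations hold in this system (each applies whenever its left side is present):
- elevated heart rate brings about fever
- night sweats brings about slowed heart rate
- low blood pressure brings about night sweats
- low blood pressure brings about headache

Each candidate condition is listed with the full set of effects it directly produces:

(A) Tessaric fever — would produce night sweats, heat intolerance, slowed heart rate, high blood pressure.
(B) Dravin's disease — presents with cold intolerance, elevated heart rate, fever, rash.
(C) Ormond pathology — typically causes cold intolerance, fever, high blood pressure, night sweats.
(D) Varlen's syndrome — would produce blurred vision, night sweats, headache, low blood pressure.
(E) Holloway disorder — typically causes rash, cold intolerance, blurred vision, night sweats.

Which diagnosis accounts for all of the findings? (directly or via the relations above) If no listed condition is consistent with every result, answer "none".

none

Checking each candidate against the observations:
(A) Tessaric fever — fails on fever, headache, blurred vision, cold intolerance (predicts heat intolerance, not cold intolerance)
(B) Dravin's disease — does not account for headache, blurred vision, high blood pressure
(C) Ormond pathology — does not account for headache, blurred vision
(D) Varlen's syndrome — fails on fever, high blood pressure, cold intolerance (predicts low blood pressure, not high blood pressure)
(E) Holloway disorder — does not account for fever, headache, high blood pressure
None of the listed candidates fits everything.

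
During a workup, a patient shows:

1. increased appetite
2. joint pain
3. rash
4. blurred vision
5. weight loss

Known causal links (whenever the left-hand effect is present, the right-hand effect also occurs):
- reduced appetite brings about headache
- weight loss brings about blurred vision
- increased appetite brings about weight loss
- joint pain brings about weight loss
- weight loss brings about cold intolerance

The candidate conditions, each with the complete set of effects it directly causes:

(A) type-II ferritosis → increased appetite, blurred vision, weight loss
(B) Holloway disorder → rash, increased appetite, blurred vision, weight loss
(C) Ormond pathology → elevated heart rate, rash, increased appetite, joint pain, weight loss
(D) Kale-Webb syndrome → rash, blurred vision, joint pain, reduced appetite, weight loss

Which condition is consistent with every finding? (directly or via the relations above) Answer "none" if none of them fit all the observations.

For each candidate, compare predicted effects to what was observed:
(A) type-II ferritosis — does not account for joint pain, rash
(B) Holloway disorder — increased appetite ✓; joint pain ✗; rash ✓; blurred vision ✓; weight loss ✓
(C) Ormond pathology — accounts for every observation (blurred vision via weight loss → blurred vision)
(D) Kale-Webb syndrome — increased appetite ✗; joint pain ✓; rash ✓; blurred vision ✓; weight loss ✓
(C) alone accounts for all the evidence.

C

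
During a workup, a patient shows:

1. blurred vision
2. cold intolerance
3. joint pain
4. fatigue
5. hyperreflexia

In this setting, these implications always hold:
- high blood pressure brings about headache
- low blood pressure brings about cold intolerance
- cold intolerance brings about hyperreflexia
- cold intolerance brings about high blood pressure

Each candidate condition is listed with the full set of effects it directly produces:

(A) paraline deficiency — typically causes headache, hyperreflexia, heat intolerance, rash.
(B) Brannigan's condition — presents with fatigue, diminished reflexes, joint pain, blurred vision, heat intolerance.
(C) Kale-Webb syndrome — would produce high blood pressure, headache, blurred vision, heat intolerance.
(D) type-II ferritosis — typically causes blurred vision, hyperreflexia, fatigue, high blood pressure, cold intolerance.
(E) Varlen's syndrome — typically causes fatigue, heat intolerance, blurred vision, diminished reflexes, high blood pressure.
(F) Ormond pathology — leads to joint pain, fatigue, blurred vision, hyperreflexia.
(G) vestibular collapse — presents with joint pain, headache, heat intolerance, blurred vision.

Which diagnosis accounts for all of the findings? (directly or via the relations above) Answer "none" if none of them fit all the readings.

none

Testing each hypothesis:
(A) paraline deficiency — blurred vision miss; cold intolerance miss; joint pain miss; fatigue miss; hyperreflexia match
(B) Brannigan's condition — blurred vision match; cold intolerance miss; joint pain match; fatigue match; hyperreflexia miss
(C) Kale-Webb syndrome — fails on cold intolerance, joint pain, fatigue, hyperreflexia (predicts heat intolerance, not cold intolerance)
(D) type-II ferritosis — blurred vision match; cold intolerance match; joint pain miss; fatigue match; hyperreflexia match
(E) Varlen's syndrome — blurred vision match; cold intolerance miss; joint pain miss; fatigue match; hyperreflexia miss
(F) Ormond pathology — does not account for cold intolerance
(G) vestibular collapse — fails on cold intolerance, fatigue, hyperreflexia (predicts heat intolerance, not cold intolerance)
Every candidate fails on at least one observation.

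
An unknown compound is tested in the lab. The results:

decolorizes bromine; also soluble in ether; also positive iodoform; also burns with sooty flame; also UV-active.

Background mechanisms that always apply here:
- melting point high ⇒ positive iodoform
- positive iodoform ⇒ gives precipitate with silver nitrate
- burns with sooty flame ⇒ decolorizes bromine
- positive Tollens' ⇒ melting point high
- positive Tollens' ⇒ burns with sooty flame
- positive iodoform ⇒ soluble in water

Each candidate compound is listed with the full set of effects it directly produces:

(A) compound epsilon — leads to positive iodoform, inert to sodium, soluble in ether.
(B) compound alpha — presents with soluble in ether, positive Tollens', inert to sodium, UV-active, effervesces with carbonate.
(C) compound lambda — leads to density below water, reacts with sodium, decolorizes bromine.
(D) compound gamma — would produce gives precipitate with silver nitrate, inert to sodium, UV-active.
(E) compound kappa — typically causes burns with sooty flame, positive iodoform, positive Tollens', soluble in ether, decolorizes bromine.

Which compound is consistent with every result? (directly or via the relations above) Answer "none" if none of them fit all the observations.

Testing each hypothesis:
(A) compound epsilon — decolorizes bromine NO; soluble in ether yes; positive iodoform yes; burns with sooty flame NO; UV-active NO
(B) compound alpha — decolorizes bromine yes (via positive Tollens' → burns with sooty flame → decolorizes bromine); soluble in ether yes; positive iodoform yes (via positive Tollens' → melting point high → positive iodoform); burns with sooty flame yes (via positive Tollens' → burns with sooty flame); UV-active yes
(C) compound lambda — decolorizes bromine yes; soluble in ether NO; positive iodoform NO; burns with sooty flame NO; UV-active NO
(D) compound gamma — does not account for decolorizes bromine, soluble in ether, positive iodoform, burns with sooty flame
(E) compound kappa — decolorizes bromine yes; soluble in ether yes; positive iodoform yes; burns with sooty flame yes; UV-active NO
Only (B) is consistent with every observation.

B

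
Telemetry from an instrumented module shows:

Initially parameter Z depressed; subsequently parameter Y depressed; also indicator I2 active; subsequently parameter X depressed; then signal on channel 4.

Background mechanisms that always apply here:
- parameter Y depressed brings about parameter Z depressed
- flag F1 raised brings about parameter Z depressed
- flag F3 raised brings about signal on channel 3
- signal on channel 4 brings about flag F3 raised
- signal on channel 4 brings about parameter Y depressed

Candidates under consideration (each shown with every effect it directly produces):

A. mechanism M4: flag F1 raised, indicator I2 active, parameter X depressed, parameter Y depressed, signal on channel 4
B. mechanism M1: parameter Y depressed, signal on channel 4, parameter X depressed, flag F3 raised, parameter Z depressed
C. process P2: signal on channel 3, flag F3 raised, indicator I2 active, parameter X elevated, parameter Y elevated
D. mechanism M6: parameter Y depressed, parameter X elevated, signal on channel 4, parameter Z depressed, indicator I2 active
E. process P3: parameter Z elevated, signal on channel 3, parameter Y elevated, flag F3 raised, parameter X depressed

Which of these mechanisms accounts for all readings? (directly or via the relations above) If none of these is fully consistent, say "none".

A

Per-candidate check:
(A) mechanism M4 — parameter Z depressed + (via flag F1 raised → parameter Z depressed); parameter Y depressed +; indicator I2 active +; parameter X depressed +; signal on channel 4 +
(B) mechanism M1 — parameter Z depressed +; parameter Y depressed +; indicator I2 active -; parameter X depressed +; signal on channel 4 +
(C) process P2 — fails on parameter Z depressed, parameter Y depressed, parameter X depressed, signal on channel 4 (predicts parameter Y elevated, not parameter Y depressed; predicts parameter X elevated, not parameter X depressed)
(D) mechanism M6 — fails on parameter X depressed (predicts parameter X elevated, not parameter X depressed)
(E) process P3 — parameter Z depressed -; parameter Y depressed -; indicator I2 active -; parameter X depressed +; signal on channel 4 -
(A) alone accounts for all the evidence.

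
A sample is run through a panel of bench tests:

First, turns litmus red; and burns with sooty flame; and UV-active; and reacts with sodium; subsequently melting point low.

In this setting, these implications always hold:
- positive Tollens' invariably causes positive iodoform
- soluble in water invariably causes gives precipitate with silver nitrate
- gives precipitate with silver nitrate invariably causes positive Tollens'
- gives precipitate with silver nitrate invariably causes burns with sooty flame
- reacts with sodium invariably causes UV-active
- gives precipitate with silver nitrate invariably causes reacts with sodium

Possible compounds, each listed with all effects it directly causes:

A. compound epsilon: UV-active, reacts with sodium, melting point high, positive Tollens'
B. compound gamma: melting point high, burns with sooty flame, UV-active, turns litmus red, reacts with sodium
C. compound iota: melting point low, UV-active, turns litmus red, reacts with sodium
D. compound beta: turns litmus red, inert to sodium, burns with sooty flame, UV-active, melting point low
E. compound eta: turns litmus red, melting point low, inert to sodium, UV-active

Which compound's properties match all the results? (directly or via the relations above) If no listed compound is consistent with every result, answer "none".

For each candidate, compare predicted effects to what was observed:
(A) compound epsilon — turns litmus red miss; burns with sooty flame miss; UV-active match; reacts with sodium match; melting point low miss
(B) compound gamma — turns litmus red match; burns with sooty flame match; UV-active match; reacts with sodium match; melting point low miss
(C) compound iota — does not account for burns with sooty flame
(D) compound beta — fails on reacts with sodium (predicts inert to sodium, not reacts with sodium)
(E) compound eta — fails on burns with sooty flame, reacts with sodium (predicts inert to sodium, not reacts with sodium)
No candidate is consistent with all observations.

none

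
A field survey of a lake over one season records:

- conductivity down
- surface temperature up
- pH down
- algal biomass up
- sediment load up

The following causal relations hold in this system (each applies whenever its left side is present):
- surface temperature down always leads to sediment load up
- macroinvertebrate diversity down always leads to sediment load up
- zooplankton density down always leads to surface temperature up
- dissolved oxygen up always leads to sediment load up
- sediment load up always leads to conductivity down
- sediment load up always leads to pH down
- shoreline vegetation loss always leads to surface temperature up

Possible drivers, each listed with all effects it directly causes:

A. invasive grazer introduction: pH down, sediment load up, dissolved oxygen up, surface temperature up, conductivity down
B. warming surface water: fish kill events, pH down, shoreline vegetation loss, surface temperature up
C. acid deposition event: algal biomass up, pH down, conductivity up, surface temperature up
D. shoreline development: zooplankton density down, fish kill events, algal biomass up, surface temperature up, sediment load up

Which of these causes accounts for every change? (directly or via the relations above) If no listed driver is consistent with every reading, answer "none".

D

For each candidate, compare predicted effects to what was observed:
(A) invasive grazer introduction — conductivity down yes; surface temperature up yes; pH down yes; algal biomass up NO; sediment load up yes
(B) warming surface water — conductivity down NO; surface temperature up yes; pH down yes; algal biomass up NO; sediment load up NO
(C) acid deposition event — conductivity down NO; surface temperature up yes; pH down yes; algal biomass up yes; sediment load up NO
(D) shoreline development — accounts for every observation (conductivity down through sediment load up → conductivity down)
(D) alone accounts for all the evidence.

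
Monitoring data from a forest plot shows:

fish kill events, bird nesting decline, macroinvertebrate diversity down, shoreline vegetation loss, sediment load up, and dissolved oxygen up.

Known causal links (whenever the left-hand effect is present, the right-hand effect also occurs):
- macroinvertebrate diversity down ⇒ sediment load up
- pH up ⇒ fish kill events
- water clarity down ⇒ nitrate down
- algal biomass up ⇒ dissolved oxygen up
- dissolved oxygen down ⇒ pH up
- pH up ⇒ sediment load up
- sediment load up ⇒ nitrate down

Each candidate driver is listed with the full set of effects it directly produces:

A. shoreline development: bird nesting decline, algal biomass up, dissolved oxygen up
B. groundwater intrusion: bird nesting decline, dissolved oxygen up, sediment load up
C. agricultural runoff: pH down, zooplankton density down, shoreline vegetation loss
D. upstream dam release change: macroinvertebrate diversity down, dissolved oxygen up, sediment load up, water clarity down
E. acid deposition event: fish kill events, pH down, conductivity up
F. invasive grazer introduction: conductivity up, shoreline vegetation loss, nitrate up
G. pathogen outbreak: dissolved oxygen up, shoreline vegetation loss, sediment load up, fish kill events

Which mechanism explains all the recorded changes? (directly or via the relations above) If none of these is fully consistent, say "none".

none

Checking each candidate against the observations:
(A) shoreline development — does not account for fish kill events, macroinvertebrate diversity down, shoreline vegetation loss, sediment load up
(B) groundwater intrusion — does not account for fish kill events, macroinvertebrate diversity down, shoreline vegetation loss
(C) agricultural runoff — fish kill events NO; bird nesting decline NO; macroinvertebrate diversity down NO; shoreline vegetation loss yes; sediment load up NO; dissolved oxygen up NO
(D) upstream dam release change — fish kill events NO; bird nesting decline NO; macroinvertebrate diversity down yes; shoreline vegetation loss NO; sediment load up yes; dissolved oxygen up yes
(E) acid deposition event — fish kill events yes; bird nesting decline NO; macroinvertebrate diversity down NO; shoreline vegetation loss NO; sediment load up NO; dissolved oxygen up NO
(F) invasive grazer introduction — does not account for fish kill events, bird nesting decline, macroinvertebrate diversity down, sediment load up, dissolved oxygen up
(G) pathogen outbreak — fish kill events yes; bird nesting decline NO; macroinvertebrate diversity down NO; shoreline vegetation loss yes; sediment load up yes; dissolved oxygen up yes
Every candidate fails on at least one observation.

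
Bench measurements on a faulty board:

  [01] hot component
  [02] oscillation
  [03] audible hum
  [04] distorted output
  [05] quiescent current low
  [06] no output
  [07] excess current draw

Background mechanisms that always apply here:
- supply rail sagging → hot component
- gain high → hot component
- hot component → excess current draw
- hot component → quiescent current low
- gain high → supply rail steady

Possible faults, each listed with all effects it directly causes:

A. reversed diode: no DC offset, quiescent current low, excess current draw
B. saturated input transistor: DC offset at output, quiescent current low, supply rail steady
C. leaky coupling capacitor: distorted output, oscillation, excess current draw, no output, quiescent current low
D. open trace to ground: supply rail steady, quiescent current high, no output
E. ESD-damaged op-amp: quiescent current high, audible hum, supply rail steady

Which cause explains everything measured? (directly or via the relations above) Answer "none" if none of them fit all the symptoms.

Testing each hypothesis:
(A) reversed diode — does not account for hot component, oscillation, audible hum, distorted output, no output
(B) saturated input transistor — does not account for hot component, oscillation, audible hum, distorted output, no output, excess current draw
(C) leaky coupling capacitor — does not account for hot component, audible hum
(D) open trace to ground — fails on hot component, oscillation, audible hum, distorted output, quiescent current low, excess current draw (predicts quiescent current high, not quiescent current low)
(E) ESD-damaged op-amp — hot component -; oscillation -; audible hum +; distorted output -; quiescent current low -; no output -; excess current draw -
None of the listed candidates fits everything.

none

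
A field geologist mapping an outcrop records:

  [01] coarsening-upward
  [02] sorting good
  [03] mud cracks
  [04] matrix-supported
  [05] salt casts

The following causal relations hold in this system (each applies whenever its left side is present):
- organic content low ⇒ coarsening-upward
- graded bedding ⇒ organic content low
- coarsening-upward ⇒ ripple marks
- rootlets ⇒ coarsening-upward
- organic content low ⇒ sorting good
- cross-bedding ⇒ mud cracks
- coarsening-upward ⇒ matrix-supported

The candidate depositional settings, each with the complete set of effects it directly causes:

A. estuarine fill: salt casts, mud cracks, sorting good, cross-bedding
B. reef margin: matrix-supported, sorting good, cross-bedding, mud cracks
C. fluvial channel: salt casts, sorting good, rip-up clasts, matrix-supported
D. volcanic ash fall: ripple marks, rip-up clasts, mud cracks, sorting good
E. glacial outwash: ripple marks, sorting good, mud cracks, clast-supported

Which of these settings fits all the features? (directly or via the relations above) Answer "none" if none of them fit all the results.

none

Checking each candidate against the observations:
(A) estuarine fill — coarsening-upward -; sorting good +; mud cracks +; matrix-supported -; salt casts +
(B) reef margin — coarsening-upward -; sorting good +; mud cracks +; matrix-supported +; salt casts -
(C) fluvial channel — does not account for coarsening-upward, mud cracks
(D) volcanic ash fall — coarsening-upward -; sorting good +; mud cracks +; matrix-supported -; salt casts -
(E) glacial outwash — coarsening-upward -; sorting good +; mud cracks +; matrix-supported -; salt casts -
None of the listed candidates fits everything.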